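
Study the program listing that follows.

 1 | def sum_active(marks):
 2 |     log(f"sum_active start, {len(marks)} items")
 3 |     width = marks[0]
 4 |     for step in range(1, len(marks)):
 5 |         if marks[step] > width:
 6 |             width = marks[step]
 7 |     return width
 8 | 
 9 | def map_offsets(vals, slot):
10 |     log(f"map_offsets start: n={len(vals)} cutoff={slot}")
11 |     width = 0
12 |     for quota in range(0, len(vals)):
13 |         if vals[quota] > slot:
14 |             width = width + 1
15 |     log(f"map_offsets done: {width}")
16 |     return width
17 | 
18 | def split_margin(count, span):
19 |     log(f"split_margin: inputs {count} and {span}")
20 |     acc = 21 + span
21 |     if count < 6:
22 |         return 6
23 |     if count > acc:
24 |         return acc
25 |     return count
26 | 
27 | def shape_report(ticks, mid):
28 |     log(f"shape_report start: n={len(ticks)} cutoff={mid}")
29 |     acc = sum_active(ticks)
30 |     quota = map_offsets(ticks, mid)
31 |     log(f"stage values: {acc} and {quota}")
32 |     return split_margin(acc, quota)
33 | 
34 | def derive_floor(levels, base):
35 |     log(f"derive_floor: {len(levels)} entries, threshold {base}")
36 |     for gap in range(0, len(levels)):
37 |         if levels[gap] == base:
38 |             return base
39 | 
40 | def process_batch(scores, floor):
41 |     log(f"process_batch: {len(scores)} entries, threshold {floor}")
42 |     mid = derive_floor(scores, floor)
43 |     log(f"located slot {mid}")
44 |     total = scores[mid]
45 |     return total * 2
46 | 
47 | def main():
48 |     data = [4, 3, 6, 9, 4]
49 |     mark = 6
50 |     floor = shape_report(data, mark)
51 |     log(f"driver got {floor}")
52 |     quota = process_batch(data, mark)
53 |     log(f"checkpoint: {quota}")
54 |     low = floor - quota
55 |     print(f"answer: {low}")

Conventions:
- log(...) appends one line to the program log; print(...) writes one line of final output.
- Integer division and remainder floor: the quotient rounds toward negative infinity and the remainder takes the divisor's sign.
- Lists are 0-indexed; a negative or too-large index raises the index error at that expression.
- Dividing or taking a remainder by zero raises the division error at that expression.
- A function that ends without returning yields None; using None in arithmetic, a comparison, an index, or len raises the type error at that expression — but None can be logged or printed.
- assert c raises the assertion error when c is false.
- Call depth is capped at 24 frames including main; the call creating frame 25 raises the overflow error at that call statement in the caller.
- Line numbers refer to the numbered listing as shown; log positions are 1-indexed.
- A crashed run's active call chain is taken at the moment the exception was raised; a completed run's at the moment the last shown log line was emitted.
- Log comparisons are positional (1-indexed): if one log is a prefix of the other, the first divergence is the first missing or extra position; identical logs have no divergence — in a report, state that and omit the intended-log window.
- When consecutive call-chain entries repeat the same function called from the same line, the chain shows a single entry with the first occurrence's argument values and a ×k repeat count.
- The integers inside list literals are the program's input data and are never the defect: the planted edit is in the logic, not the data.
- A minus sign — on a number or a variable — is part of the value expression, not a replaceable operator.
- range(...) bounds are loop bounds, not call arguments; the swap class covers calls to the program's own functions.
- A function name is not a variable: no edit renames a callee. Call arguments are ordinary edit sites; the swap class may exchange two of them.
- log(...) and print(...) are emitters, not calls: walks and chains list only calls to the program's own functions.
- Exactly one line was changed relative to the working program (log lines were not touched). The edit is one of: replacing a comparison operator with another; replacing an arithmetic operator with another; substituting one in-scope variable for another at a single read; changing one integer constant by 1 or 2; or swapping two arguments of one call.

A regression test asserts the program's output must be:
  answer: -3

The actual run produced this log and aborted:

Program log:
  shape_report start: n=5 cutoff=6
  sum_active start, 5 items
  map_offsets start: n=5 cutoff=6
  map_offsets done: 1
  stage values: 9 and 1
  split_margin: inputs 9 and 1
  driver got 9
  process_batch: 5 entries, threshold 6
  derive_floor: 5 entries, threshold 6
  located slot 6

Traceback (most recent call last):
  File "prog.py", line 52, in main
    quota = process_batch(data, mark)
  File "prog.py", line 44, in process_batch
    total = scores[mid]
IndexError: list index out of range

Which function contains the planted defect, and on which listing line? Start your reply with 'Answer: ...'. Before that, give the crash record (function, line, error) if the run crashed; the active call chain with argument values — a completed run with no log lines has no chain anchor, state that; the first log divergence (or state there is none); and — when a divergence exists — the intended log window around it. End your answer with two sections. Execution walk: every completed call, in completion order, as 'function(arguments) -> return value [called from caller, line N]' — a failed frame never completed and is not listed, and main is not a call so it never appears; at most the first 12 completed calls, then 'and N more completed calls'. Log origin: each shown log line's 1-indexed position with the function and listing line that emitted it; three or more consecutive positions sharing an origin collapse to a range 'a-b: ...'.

Answer: the defect is in derive_floor at line 38.
Core observation: Position 10 is the first bad log line: 'located slot 6' should read 'located slot 2'.
Crash: process_batch, line 44, IndexError.
Call chain: main -> process_batch([4, 3, 6, 9, 4], 6) (called at line 52).
First divergence: at position 10 the run shows 'located slot 6' where the working version logs 'located slot 2'.
Intended log window:
  8: process_batch: 5 entries, threshold 6
  9: derive_floor: 5 entries, threshold 6
  10: located slot 2
  11: checkpoint: 12
Execution walk:
  sum_active([4, 3, 6, 9, 4]) -> 9  [called from shape_report, line 29]
  map_offsets([4, 3, 6, 9, 4], 6) -> 1  [called from shape_report, line 30]
  split_margin(9, 1) -> 9  [called from shape_report, line 32]
  shape_report([4, 3, 6, 9, 4], 6) -> 9  [called from main, line 50]
  derive_floor([4, 3, 6, 9, 4], 6) -> 6  [called from process_batch, line 42]
Log origins:
  1 — shape_report, line 28
  2 — sum_active, line 2
  3 — map_offsets, line 10
  4 — map_offsets, line 15
  5 — shape_report, line 31
  6 — split_margin, line 19
  7 — main, line 51
  8 — process_batch, line 41
  9 — derive_floor, line 35
  10 — process_batch, line 43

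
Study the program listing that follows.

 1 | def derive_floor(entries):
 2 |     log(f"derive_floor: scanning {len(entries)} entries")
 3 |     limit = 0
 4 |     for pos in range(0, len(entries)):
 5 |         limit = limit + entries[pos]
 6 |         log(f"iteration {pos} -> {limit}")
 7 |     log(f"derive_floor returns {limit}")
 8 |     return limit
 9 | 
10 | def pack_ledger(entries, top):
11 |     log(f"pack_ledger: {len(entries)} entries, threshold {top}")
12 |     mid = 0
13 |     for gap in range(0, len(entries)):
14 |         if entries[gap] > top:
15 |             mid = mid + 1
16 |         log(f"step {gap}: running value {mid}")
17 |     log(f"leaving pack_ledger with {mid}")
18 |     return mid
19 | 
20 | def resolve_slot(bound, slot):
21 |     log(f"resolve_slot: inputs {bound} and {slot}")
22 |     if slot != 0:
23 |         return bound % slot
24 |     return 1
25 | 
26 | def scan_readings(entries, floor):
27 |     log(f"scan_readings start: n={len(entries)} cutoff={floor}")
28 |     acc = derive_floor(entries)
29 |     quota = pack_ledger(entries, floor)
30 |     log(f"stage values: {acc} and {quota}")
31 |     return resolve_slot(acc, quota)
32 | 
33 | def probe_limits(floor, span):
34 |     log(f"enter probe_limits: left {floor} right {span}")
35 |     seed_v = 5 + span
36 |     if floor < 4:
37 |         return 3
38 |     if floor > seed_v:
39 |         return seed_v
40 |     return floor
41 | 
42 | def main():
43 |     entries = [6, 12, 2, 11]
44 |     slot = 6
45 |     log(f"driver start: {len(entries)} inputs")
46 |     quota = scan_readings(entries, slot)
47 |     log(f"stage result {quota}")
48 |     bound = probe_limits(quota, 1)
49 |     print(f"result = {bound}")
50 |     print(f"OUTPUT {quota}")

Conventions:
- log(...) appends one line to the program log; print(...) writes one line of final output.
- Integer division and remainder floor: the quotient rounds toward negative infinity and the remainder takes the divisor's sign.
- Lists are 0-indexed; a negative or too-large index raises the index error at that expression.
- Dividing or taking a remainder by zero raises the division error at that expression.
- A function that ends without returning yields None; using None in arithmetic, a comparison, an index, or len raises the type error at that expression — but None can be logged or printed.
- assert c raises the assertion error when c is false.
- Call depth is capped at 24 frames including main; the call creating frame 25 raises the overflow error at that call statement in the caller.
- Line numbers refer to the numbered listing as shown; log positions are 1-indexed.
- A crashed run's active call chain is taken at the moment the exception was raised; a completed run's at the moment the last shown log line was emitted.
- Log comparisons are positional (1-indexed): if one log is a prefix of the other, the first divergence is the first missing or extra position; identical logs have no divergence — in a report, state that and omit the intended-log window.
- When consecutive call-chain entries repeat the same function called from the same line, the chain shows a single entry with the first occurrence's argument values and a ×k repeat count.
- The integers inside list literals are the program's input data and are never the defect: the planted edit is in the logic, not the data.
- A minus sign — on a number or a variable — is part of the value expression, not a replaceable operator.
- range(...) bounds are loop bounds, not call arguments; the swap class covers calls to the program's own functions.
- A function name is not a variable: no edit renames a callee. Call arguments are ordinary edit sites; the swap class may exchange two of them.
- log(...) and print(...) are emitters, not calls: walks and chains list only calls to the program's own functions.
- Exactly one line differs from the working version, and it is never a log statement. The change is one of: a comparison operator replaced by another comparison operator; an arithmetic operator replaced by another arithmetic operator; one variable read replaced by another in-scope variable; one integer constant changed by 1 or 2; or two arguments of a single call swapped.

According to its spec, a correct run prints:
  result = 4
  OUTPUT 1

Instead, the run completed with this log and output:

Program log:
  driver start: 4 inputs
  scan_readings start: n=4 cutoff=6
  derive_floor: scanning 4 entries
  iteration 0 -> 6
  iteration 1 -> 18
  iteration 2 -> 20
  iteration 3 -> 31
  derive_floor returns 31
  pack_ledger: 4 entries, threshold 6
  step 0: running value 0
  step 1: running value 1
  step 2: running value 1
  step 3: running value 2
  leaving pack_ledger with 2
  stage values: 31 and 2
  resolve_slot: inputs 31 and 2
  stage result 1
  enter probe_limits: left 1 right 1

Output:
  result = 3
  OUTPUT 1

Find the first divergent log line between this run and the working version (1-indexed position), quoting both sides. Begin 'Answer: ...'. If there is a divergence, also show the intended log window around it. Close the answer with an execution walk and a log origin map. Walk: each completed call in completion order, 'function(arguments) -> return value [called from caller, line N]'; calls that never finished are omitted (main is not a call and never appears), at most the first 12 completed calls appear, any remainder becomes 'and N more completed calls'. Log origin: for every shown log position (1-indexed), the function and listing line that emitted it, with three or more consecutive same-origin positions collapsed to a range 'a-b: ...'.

Answer: none (the log streams are identical).
Execution walk:
  derive_floor([6, 12, 2, 11]) -> 31  [called from scan_readings, line 28]
  pack_ledger([6, 12, 2, 11], 6) -> 2  [called from scan_readings, line 29]
  resolve_slot(31, 2) -> 1  [called from scan_readings, line 31]
  scan_readings([6, 12, 2, 11], 6) -> 1  [called from main, line 46]
  probe_limits(1, 1) -> 3  [called from main, line 48]
Log line origins:
  1: logged in main at line 45
  2: logged in scan_readings at line 27
  3: logged in derive_floor at line 2
  4-7: logged in derive_floor at line 6
  8: logged in derive_floor at line 7
  9: logged in pack_ledger at line 11
  10-13: logged in pack_ledger at line 16
  14: logged in pack_ledger at line 17
  15: logged in scan_readings at line 30
  16: logged in resolve_slot at line 21
  17: logged in main at line 47
  18: logged in probe_limits at line 34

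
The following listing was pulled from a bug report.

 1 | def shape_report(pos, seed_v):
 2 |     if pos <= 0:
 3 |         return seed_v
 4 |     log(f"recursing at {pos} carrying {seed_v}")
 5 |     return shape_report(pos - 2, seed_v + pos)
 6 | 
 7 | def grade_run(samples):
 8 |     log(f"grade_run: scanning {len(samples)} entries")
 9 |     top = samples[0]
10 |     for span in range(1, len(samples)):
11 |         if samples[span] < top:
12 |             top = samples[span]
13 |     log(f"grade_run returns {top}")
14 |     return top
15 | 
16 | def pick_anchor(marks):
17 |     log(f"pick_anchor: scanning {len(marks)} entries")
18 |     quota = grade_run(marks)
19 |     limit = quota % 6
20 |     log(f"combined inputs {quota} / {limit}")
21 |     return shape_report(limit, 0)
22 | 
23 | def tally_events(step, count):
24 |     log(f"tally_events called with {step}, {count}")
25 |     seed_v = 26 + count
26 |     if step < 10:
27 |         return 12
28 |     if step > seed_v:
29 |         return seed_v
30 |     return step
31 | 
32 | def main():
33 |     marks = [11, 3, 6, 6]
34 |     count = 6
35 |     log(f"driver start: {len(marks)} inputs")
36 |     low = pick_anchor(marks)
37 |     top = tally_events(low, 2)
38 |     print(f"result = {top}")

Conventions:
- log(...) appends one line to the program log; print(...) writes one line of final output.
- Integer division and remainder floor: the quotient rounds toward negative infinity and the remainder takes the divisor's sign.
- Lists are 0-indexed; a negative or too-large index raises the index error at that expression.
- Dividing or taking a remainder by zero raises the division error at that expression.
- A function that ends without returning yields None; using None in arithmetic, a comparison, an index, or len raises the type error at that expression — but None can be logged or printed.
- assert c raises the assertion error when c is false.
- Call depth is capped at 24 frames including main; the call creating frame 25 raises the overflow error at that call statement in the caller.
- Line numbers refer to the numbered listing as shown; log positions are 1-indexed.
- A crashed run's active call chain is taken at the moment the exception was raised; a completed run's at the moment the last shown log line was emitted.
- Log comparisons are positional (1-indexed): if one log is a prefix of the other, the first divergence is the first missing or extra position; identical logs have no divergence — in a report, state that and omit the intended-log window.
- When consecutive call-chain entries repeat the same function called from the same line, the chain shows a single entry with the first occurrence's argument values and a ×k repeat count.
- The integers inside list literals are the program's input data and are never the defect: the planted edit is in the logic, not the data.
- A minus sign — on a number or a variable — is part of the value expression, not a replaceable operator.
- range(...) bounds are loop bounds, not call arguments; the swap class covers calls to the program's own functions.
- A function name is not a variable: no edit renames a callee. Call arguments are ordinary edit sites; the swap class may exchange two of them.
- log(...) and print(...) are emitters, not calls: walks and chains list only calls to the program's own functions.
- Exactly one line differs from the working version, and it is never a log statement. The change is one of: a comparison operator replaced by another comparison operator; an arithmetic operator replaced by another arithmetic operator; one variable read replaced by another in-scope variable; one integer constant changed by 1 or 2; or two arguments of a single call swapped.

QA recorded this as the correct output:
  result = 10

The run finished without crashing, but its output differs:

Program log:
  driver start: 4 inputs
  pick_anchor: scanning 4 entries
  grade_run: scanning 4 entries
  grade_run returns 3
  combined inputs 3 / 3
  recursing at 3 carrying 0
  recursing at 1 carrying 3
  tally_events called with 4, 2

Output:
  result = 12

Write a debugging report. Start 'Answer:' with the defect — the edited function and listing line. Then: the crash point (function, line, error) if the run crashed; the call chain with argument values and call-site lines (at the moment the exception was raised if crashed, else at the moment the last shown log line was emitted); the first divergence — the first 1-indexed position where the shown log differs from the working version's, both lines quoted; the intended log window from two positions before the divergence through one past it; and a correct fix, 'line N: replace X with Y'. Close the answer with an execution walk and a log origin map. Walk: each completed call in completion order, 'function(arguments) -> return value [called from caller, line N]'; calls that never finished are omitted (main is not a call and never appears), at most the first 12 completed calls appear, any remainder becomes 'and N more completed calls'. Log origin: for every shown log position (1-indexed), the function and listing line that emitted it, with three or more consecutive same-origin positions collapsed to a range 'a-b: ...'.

Answer: the defect is in tally_events at line 27.
The tell: Nothing in the log betrays the bug — only the output does.
Call chain: main -> tally_events(4, 2) (called at line 37).
First divergence: none — the logs agree in full.
Execution walk:
  grade_run([11, 3, 6, 6]) -> 3  [called from pick_anchor, line 18]
  shape_report(-1, 4) -> 4  [called from shape_report, line 5]
  shape_report(1, 3) -> 4  [called from shape_report, line 5]
  shape_report(3, 0) -> 4  [called from pick_anchor, line 21]
  pick_anchor([11, 3, 6, 6]) -> 4  [called from main, line 36]
  tally_events(4, 2) -> 12  [called from main, line 37]
Log line origins:
  1 — main, line 35
  2 — pick_anchor, line 17
  3 — grade_run, line 8
  4 — grade_run, line 13
  5 — pick_anchor, line 20
  6 — shape_report, line 4
  7 — shape_report, line 4
  8 — tally_events, line 24
A correct fix: line 27: replace `12` with `10`.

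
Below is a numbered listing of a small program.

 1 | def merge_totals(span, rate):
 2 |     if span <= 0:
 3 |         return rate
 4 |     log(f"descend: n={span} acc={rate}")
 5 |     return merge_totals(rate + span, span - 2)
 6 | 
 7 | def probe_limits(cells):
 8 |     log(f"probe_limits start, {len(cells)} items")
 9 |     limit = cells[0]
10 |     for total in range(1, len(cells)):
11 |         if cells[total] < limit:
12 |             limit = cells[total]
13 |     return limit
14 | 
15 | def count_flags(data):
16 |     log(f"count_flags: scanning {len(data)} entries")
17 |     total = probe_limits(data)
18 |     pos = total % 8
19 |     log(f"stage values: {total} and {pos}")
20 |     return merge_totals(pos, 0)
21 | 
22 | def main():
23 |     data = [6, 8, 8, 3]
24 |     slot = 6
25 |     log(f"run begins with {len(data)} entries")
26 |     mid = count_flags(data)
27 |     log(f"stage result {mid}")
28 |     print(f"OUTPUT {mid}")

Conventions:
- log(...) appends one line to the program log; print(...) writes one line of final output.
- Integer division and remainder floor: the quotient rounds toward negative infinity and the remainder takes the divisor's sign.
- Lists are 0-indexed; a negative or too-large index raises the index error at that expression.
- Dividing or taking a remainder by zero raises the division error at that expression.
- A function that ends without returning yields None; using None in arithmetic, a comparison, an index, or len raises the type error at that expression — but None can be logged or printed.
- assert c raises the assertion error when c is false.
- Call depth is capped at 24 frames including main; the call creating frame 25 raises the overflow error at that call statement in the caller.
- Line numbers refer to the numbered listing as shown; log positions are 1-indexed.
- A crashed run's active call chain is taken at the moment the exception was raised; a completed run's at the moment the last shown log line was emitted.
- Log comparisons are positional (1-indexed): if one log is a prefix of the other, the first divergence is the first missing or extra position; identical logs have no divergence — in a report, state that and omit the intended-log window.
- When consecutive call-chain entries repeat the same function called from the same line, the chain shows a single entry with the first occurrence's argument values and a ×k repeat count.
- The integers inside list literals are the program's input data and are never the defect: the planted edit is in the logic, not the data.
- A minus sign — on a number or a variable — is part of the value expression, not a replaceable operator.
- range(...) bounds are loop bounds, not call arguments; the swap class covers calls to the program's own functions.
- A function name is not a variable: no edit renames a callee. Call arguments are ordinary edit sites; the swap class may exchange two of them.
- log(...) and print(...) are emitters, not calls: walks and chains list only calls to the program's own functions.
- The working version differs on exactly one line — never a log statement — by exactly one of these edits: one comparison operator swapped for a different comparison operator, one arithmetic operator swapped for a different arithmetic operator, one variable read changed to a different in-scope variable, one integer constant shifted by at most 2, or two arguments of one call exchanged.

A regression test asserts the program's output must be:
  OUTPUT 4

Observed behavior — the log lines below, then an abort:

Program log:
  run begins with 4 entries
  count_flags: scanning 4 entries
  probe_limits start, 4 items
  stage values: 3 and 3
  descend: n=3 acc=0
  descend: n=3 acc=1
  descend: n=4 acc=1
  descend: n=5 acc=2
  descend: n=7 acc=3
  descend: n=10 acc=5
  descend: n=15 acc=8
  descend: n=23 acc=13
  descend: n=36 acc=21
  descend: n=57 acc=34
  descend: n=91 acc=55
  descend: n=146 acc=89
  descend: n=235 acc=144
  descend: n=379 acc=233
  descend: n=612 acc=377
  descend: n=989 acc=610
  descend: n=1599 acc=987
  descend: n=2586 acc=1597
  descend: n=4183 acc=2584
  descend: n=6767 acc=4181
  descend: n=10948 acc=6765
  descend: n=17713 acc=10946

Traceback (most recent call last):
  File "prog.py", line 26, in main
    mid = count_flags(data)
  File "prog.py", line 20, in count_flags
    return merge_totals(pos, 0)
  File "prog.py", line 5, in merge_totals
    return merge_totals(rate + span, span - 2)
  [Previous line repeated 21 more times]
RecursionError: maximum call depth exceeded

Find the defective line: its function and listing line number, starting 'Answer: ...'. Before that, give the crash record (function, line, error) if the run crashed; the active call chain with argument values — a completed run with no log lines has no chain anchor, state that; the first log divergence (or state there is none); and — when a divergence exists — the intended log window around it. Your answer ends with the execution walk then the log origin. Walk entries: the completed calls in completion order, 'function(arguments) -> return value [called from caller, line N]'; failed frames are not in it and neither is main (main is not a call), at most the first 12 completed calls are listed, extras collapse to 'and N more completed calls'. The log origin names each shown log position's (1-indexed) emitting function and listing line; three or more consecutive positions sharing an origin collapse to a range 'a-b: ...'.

Answer: the defect is in merge_totals at line 5.
Key observation: Position 6 is the first bad log line: 'descend: n=3 acc=1' should read 'descend: n=1 acc=3'.
Crash: merge_totals, line 5, RecursionError.
Call chain: main -> count_flags([6, 8, 8, 3]) (called at line 26) -> merge_totals(3, 0) (called at line 20) -> merge_totals(3, 1) (called at line 5) ×21.
First divergence: position 6 — shown 'descend: n=3 acc=1', intended 'descend: n=1 acc=3'.
Intended log window:
  4: stage values: 3 and 3
  5: descend: n=3 acc=0
  6: descend: n=1 acc=3
  7: stage result 4
Execution walk:
  probe_limits([6, 8, 8, 3]) -> 3  [called from count_flags, line 17]
Log line origins:
  1: emitted by main (line 25)
  2: emitted by count_flags (line 16)
  3: emitted by probe_limits (line 8)
  4: emitted by count_flags (line 19)
  5-26: emitted by merge_totals (line 4)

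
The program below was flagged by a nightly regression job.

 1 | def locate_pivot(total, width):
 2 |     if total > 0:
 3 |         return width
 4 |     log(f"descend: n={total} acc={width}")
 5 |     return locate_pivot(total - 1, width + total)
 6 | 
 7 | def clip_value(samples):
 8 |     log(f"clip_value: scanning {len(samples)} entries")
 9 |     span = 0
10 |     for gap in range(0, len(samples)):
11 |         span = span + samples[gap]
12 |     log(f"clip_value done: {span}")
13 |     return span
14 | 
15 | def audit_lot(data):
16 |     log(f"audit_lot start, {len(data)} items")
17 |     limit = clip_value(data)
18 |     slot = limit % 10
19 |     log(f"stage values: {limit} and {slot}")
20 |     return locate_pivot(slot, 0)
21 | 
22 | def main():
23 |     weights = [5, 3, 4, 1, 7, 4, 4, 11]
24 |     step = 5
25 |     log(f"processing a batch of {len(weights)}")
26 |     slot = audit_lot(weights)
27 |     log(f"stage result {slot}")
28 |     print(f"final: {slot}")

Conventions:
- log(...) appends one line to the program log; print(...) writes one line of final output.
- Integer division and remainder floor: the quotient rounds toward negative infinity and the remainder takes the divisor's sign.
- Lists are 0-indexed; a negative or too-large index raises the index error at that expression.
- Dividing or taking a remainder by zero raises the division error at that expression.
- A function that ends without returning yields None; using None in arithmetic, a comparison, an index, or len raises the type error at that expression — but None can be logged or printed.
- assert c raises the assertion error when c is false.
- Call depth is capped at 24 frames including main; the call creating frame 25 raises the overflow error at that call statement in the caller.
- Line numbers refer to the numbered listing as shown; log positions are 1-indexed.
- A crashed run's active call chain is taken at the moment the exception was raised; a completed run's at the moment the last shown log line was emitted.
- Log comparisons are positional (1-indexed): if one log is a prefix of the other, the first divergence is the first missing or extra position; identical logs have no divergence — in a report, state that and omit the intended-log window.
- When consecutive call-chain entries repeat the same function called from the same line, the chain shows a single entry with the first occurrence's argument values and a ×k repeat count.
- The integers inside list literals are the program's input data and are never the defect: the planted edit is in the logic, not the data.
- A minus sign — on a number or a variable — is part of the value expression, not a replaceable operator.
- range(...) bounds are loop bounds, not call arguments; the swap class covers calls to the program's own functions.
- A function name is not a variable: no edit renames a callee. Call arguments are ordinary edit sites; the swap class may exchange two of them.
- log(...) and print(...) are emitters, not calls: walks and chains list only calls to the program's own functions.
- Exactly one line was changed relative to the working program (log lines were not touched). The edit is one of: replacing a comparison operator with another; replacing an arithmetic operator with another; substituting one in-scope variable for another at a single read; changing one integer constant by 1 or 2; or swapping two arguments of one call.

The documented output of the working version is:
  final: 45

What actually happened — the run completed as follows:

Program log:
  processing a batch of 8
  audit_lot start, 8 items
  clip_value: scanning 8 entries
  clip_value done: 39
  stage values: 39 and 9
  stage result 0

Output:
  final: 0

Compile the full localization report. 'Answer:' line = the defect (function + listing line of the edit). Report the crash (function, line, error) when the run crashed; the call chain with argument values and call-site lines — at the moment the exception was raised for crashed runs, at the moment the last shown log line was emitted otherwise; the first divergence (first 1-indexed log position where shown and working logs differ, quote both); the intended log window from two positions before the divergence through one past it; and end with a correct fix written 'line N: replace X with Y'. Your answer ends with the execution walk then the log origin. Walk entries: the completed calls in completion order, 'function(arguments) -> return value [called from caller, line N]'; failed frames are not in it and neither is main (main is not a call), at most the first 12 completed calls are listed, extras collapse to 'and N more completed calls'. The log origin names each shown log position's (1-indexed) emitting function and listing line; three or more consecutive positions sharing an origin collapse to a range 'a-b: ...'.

Answer: the defect is in locate_pivot at line 2.
The tell: At log position 6 the runs split — shown 'stage result 0', but the working version logs 'descend: n=9 acc=0'.
Call chain: main.
First divergence: at position 6 the run shows 'stage result 0' where the working version logs 'descend: n=9 acc=0'.
Intended log window:
  4: clip_value done: 39
  5: stage values: 39 and 9
  6: descend: n=9 acc=0
  7: descend: n=8 acc=9
Execution walk:
  clip_value([5, 3, 4, 1, 7, 4, 4, 11]) -> 39  [called from audit_lot, line 17]
  locate_pivot(9, 0) -> 0  [called from audit_lot, line 20]
  audit_lot([5, 3, 4, 1, 7, 4, 4, 11]) -> 0  [called from main, line 26]
Log origins:
  1: from main, line 25
  2: from audit_lot, line 16
  3: from clip_value, line 8
  4: from clip_value, line 12
  5: from audit_lot, line 19
  6: from main, line 27
A correct fix: line 2: replace `>` with `<=`.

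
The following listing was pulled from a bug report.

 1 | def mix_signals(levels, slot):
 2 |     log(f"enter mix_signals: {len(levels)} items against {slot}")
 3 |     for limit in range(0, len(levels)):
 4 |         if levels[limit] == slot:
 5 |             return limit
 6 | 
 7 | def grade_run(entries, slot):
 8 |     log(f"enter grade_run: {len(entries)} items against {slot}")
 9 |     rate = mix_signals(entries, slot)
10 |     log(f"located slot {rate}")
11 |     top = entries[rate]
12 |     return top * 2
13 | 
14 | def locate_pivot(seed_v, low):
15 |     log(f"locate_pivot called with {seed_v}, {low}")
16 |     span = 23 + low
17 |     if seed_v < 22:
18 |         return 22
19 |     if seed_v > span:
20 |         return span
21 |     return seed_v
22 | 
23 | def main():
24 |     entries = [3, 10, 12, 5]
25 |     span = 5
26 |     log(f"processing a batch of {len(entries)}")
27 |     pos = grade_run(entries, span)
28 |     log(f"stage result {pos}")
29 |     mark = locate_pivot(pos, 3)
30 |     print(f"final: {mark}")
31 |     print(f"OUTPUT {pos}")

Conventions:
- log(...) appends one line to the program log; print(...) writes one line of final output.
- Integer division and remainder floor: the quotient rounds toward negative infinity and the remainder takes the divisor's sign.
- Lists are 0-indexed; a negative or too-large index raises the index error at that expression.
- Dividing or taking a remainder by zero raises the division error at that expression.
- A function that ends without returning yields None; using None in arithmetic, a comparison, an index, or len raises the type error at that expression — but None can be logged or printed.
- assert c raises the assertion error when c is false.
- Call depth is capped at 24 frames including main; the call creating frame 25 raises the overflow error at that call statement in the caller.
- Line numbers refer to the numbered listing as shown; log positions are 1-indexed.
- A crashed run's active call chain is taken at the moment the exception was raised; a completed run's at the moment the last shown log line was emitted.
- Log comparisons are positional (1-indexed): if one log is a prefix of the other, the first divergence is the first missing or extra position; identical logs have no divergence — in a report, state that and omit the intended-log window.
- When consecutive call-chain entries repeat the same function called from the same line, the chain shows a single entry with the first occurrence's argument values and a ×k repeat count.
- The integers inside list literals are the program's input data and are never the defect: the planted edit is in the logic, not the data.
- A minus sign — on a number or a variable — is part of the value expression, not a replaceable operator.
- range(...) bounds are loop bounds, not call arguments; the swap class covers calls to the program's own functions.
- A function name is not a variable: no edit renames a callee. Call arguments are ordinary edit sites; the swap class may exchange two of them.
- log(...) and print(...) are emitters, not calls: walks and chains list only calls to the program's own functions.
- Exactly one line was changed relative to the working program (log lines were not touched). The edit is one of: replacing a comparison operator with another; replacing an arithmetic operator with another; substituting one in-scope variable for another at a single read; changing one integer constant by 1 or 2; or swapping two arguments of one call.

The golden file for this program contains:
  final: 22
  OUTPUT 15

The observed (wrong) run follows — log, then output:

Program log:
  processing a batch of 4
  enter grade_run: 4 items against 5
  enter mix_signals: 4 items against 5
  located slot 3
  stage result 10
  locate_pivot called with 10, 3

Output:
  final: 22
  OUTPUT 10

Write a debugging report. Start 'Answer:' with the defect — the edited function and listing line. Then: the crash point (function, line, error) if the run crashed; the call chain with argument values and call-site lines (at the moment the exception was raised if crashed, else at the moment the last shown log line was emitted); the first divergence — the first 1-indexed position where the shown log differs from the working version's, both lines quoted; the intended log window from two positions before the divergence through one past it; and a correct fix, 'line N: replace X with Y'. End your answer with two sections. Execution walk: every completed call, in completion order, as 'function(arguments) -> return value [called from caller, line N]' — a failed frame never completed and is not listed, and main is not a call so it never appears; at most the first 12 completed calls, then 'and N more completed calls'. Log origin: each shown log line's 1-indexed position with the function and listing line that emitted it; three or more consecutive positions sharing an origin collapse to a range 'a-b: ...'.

Answer: the defect is in grade_run at line 12.
Core observation: Position 5 is the first bad log line: 'stage result 10' should read 'stage result 15'.
Call chain: main -> locate_pivot(10, 3) (called at line 29).
First divergence: position 5 — shown 'stage result 10', intended 'stage result 15'.
Intended log window:
  3: enter mix_signals: 4 items against 5
  4: located slot 3
  5: stage result 15
  6: locate_pivot called with 15, 3
Execution walk:
  mix_signals([3, 10, 12, 5], 5) -> 3  [called from grade_run, line 9]
  grade_run([3, 10, 12, 5], 5) -> 10  [called from main, line 27]
  locate_pivot(10, 3) -> 22  [called from main, line 29]
Log line origins:
  1: logged in main at line 26
  2: logged in grade_run at line 8
  3: logged in mix_signals at line 2
  4: logged in grade_run at line 10
  5: logged in main at line 28
  6: logged in locate_pivot at line 15
A correct fix: line 12: replace `2` with `3`.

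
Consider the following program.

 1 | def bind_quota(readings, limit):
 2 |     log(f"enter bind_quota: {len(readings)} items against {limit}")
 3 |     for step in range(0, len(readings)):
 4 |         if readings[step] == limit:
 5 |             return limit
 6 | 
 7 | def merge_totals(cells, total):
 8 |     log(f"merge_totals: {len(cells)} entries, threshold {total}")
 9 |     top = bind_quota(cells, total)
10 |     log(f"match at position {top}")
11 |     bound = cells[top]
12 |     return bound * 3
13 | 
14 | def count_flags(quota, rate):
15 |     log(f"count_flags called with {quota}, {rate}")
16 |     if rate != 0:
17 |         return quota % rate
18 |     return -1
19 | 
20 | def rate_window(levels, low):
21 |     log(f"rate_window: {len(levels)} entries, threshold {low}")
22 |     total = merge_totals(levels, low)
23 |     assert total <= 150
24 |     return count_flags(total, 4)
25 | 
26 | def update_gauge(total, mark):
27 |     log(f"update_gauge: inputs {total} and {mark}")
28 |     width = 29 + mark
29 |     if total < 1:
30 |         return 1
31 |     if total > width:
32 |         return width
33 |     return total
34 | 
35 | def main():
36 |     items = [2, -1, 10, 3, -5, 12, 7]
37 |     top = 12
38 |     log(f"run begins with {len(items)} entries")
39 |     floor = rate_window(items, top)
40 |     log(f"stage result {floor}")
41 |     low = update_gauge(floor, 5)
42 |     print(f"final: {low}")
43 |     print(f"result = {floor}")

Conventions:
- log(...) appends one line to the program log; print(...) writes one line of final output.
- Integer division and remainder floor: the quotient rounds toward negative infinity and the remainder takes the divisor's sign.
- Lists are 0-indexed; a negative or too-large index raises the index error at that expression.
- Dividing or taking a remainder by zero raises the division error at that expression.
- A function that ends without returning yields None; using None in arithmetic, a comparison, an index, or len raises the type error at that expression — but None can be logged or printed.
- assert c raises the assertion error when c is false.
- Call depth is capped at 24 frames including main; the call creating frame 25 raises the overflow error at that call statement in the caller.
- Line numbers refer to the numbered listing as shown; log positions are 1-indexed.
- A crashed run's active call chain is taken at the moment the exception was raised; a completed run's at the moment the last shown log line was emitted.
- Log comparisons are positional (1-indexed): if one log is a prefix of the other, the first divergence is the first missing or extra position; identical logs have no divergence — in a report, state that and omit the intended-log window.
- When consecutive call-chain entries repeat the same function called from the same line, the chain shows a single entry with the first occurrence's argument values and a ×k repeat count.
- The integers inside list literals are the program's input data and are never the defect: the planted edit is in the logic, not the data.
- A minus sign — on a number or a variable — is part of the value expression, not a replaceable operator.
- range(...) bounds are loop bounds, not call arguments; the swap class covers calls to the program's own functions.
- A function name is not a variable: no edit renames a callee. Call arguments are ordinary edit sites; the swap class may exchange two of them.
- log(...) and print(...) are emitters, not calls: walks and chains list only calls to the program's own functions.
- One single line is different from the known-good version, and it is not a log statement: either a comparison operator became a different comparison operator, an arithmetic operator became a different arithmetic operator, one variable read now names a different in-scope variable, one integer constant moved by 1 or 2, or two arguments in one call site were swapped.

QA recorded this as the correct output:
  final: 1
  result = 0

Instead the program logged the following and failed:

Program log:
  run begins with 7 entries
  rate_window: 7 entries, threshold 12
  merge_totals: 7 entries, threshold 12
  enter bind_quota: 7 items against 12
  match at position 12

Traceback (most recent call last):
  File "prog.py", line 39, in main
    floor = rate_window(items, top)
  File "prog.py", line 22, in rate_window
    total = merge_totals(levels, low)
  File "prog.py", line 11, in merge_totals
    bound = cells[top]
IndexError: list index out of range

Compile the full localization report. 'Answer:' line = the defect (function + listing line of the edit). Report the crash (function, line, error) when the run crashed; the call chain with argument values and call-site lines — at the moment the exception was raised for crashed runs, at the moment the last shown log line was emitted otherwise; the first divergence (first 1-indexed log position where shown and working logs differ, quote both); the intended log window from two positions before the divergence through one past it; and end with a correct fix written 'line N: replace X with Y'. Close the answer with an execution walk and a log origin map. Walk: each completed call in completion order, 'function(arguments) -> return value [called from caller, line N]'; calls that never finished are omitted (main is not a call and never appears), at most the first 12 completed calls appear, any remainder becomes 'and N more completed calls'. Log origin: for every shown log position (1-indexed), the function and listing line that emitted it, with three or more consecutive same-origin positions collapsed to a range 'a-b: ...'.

Answer: the defect is in bind_quota at line 5.
The tell: The log first diverges at position 5: the faulty run prints 'match at position 12' where the working version prints 'match at position 5'.
Crash: merge_totals, line 11, IndexError.
Call chain: main -> rate_window([2, -1, 10, 3, -5, 12, 7], 12) (called at line 39) -> merge_totals([2, -1, 10, 3, -5, 12, 7], 12) (called at line 22).
First divergence: position 5; shown 'match at position 12' vs intended 'match at position 5'.
Intended log window:
  3: merge_totals: 7 entries, threshold 12
  4: enter bind_quota: 7 items against 12
  5: match at position 5
  6: count_flags called with 36, 4
Execution walk:
  bind_quota([2, -1, 10, 3, -5, 12, 7], 12) -> 12  [called from merge_totals, line 9]
Log origin:
  1: from main, line 38
  2: from rate_window, line 21
  3: from merge_totals, line 8
  4: from bind_quota, line 2
  5: from merge_totals, line 10
A correct fix: line 5: replace `limit` with `step`.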